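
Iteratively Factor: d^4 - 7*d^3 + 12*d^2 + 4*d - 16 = (d - 4)*(d^3 - 3*d^2 + 4) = (d - 4)*(d - 2)*(d^2 - d - 2) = (d - 4)*(d - 2)*(d + 1)*(d - 2)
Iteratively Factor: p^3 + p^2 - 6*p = (p + 3)*(p^2 - 2*p) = (p - 2)*(p + 3)*(p)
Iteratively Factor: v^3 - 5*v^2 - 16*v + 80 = (v + 4)*(v^2 - 9*v + 20) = (v - 4)*(v + 4)*(v - 5)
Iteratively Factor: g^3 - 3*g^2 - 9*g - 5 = (g + 1)*(g^2 - 4*g - 5) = (g - 5)*(g + 1)*(g + 1)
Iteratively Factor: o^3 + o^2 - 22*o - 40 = (o + 2)*(o^2 - o - 20) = (o + 2)*(o + 4)*(o - 5)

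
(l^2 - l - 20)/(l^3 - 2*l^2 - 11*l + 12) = (l^2 - l - 20)/(l^3 - 2*l^2 - 11*l + 12)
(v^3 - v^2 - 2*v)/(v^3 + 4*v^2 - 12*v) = (v + 1)/(v + 6)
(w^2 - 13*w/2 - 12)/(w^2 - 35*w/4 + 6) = 2*(2*w + 3)/(4*w - 3)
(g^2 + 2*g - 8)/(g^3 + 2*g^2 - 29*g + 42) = (g + 4)/(g^2 + 4*g - 21)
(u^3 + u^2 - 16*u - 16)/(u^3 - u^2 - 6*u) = (-u^3 - u^2 + 16*u + 16)/(u*(-u^2 + u + 6))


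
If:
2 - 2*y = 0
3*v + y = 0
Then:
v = -1/3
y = 1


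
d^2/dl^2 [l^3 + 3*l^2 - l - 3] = 6*l + 6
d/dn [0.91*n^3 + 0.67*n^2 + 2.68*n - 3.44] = 2.73*n^2 + 1.34*n + 2.68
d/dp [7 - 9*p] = -9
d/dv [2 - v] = -1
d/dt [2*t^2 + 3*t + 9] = 4*t + 3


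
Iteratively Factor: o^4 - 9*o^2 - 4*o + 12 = (o + 2)*(o^3 - 2*o^2 - 5*o + 6) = (o - 3)*(o + 2)*(o^2 + o - 2) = (o - 3)*(o - 1)*(o + 2)*(o + 2)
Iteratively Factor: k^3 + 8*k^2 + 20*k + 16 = (k + 2)*(k^2 + 6*k + 8) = (k + 2)*(k + 4)*(k + 2)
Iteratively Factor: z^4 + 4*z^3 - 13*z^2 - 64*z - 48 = (z + 3)*(z^3 + z^2 - 16*z - 16) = (z + 1)*(z + 3)*(z^2 - 16) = (z + 1)*(z + 3)*(z + 4)*(z - 4)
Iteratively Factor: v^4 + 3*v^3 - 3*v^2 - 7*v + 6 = (v + 2)*(v^3 + v^2 - 5*v + 3) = (v + 2)*(v + 3)*(v^2 - 2*v + 1) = (v - 1)*(v + 2)*(v + 3)*(v - 1)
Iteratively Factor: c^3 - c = (c - 1)*(c^2 + c) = (c - 1)*(c + 1)*(c)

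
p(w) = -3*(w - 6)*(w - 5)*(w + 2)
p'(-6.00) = -672.00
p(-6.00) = 1584.00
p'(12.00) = -672.00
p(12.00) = -1764.00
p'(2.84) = 56.77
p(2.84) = -99.11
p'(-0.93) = -82.00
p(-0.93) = -131.91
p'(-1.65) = -137.60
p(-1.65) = -53.42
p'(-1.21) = -102.52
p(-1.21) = -106.11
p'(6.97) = -84.85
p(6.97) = -51.42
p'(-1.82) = -152.09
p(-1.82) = -28.80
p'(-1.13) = -96.51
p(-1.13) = -114.08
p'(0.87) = 16.17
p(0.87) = -182.42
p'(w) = -3*(w - 6)*(w - 5) - 3*(w - 6)*(w + 2) - 3*(w - 5)*(w + 2)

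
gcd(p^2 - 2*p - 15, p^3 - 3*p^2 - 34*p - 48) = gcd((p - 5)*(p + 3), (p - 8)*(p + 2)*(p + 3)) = p + 3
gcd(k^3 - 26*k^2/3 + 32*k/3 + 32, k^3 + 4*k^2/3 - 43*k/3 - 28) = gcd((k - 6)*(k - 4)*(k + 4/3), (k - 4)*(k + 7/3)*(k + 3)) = k - 4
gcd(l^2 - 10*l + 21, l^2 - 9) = l - 3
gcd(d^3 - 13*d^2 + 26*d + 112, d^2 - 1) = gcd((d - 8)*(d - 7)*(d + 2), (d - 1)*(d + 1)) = 1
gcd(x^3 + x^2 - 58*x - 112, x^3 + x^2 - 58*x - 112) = x^3 + x^2 - 58*x - 112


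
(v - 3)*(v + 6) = v^2 + 3*v - 18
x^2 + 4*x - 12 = (x - 2)*(x + 6)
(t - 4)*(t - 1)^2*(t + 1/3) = t^4 - 17*t^3/3 + 7*t^2 - t - 4/3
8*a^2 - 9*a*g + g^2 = (-8*a + g)*(-a + g)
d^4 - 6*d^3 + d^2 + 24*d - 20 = (d - 5)*(d - 2)*(d - 1)*(d + 2)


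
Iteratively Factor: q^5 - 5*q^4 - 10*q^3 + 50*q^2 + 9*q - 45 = (q - 1)*(q^4 - 4*q^3 - 14*q^2 + 36*q + 45) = (q - 3)*(q - 1)*(q^3 - q^2 - 17*q - 15) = (q - 5)*(q - 3)*(q - 1)*(q^2 + 4*q + 3) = (q - 5)*(q - 3)*(q - 1)*(q + 3)*(q + 1)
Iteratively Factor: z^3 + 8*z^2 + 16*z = (z)*(z^2 + 8*z + 16) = z*(z + 4)*(z + 4)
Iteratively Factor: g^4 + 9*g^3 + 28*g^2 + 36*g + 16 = (g + 4)*(g^3 + 5*g^2 + 8*g + 4) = (g + 1)*(g + 4)*(g^2 + 4*g + 4) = (g + 1)*(g + 2)*(g + 4)*(g + 2)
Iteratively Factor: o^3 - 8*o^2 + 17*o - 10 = (o - 2)*(o^2 - 6*o + 5) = (o - 5)*(o - 2)*(o - 1)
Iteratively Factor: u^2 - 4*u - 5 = (u + 1)*(u - 5)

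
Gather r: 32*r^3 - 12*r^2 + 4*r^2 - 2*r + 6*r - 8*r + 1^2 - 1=32*r^3 - 8*r^2 - 4*r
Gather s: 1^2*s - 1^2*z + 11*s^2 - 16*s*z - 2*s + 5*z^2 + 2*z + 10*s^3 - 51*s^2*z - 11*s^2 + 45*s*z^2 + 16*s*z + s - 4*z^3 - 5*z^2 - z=10*s^3 - 51*s^2*z + 45*s*z^2 - 4*z^3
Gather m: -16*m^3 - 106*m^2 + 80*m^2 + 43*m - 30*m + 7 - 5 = -16*m^3 - 26*m^2 + 13*m + 2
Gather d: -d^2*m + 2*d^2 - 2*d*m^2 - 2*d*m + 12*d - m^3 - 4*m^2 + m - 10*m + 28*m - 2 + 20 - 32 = d^2*(2 - m) + d*(-2*m^2 - 2*m + 12) - m^3 - 4*m^2 + 19*m - 14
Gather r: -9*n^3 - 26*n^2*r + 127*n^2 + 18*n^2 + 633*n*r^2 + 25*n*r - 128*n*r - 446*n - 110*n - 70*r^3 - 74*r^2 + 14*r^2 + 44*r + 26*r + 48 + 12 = -9*n^3 + 145*n^2 - 556*n - 70*r^3 + r^2*(633*n - 60) + r*(-26*n^2 - 103*n + 70) + 60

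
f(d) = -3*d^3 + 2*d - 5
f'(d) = 2 - 9*d^2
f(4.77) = -321.05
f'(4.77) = -202.78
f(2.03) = -26.04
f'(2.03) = -35.09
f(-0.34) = -5.56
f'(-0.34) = 0.96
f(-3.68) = 137.15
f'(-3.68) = -119.88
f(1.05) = -6.37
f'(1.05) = -7.92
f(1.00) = -6.00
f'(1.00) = -7.00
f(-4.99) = 357.77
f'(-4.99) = -222.10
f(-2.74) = 51.23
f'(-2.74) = -65.57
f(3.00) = -80.00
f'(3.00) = -79.00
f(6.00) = -641.00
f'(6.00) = -322.00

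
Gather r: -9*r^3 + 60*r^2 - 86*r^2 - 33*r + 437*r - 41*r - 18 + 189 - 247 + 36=-9*r^3 - 26*r^2 + 363*r - 40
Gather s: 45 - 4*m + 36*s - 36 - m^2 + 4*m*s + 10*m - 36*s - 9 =-m^2 + 4*m*s + 6*m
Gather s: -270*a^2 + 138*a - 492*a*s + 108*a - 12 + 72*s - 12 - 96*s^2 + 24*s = -270*a^2 + 246*a - 96*s^2 + s*(96 - 492*a) - 24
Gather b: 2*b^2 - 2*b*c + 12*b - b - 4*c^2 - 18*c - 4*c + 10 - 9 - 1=2*b^2 + b*(11 - 2*c) - 4*c^2 - 22*c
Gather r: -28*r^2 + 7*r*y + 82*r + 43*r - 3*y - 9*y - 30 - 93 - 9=-28*r^2 + r*(7*y + 125) - 12*y - 132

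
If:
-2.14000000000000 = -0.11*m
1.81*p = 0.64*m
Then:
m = 19.45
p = 6.88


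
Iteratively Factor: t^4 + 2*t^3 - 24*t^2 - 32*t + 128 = (t + 4)*(t^3 - 2*t^2 - 16*t + 32) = (t - 4)*(t + 4)*(t^2 + 2*t - 8) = (t - 4)*(t - 2)*(t + 4)*(t + 4)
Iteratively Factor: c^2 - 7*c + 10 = (c - 5)*(c - 2)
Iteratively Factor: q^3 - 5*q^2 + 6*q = (q - 2)*(q^2 - 3*q) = (q - 3)*(q - 2)*(q)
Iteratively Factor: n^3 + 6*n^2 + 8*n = (n + 2)*(n^2 + 4*n) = n*(n + 2)*(n + 4)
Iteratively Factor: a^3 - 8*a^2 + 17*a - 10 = (a - 2)*(a^2 - 6*a + 5) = (a - 5)*(a - 2)*(a - 1)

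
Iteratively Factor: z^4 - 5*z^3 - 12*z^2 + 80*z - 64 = (z - 4)*(z^3 - z^2 - 16*z + 16) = (z - 4)*(z + 4)*(z^2 - 5*z + 4) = (z - 4)*(z - 1)*(z + 4)*(z - 4)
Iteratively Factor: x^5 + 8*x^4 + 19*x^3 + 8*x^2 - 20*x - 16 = (x + 2)*(x^4 + 6*x^3 + 7*x^2 - 6*x - 8) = (x + 1)*(x + 2)*(x^3 + 5*x^2 + 2*x - 8) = (x + 1)*(x + 2)^2*(x^2 + 3*x - 4) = (x + 1)*(x + 2)^2*(x + 4)*(x - 1)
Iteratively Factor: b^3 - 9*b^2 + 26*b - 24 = (b - 4)*(b^2 - 5*b + 6) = (b - 4)*(b - 2)*(b - 3)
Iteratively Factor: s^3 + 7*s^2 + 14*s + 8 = (s + 4)*(s^2 + 3*s + 2) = (s + 2)*(s + 4)*(s + 1)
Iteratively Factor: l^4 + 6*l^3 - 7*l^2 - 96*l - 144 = (l + 3)*(l^3 + 3*l^2 - 16*l - 48) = (l - 4)*(l + 3)*(l^2 + 7*l + 12) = (l - 4)*(l + 3)^2*(l + 4)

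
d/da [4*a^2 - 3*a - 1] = 8*a - 3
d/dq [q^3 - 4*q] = 3*q^2 - 4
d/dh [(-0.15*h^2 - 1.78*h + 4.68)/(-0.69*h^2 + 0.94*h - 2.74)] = (-1.3692*h^2 + 7.2804*h + 0.478000000000001)/(0.4761*h^4 - 1.2972*h^3 + 4.6648*h^2 - 5.1512*h + 7.5076)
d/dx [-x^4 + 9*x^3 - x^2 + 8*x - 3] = -4*x^3 + 27*x^2 - 2*x + 8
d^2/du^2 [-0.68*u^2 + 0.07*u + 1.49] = -1.36000000000000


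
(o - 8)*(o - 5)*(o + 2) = o^3 - 11*o^2 + 14*o + 80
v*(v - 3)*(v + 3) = v^3 - 9*v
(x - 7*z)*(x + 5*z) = x^2 - 2*x*z - 35*z^2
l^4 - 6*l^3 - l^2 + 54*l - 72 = (l - 4)*(l - 3)*(l - 2)*(l + 3)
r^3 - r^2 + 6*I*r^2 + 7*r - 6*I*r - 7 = (r - 1)*(r - I)*(r + 7*I)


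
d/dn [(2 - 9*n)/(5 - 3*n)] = -39/(3*n - 5)^2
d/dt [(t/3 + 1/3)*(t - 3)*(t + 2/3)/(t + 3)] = (6*t^3 + 23*t^2 - 24*t - 33)/(9*(t^2 + 6*t + 9))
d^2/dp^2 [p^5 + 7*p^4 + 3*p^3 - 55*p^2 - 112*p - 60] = 20*p^3 + 84*p^2 + 18*p - 110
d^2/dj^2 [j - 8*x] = 0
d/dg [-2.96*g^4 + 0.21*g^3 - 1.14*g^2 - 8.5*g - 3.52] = -11.84*g^3 + 0.63*g^2 - 2.28*g - 8.5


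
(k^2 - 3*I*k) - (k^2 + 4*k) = -4*k - 3*I*k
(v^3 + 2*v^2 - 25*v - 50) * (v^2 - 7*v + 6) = v^5 - 5*v^4 - 33*v^3 + 137*v^2 + 200*v - 300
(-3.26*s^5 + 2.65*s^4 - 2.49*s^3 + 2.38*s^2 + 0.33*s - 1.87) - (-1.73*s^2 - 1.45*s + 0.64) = -3.26*s^5 + 2.65*s^4 - 2.49*s^3 + 4.11*s^2 + 1.78*s - 2.51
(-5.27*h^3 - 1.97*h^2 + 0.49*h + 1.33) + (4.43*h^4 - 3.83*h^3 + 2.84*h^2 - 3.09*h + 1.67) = 4.43*h^4 - 9.1*h^3 + 0.87*h^2 - 2.6*h + 3.0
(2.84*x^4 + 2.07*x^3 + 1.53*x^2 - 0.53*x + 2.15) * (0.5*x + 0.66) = 1.42*x^5 + 2.9094*x^4 + 2.1312*x^3 + 0.7448*x^2 + 0.7252*x + 1.419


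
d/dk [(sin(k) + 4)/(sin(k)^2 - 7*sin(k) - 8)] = (-sin(k)^2 - 8*sin(k) + 20)*cos(k)/((sin(k) - 8)^2*(sin(k) + 1)^2)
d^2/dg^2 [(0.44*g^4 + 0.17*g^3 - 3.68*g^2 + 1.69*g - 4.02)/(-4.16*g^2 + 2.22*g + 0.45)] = (-15.228928*g^6 + 24.380928*g^5 - 8.06889599999988*g^4 + 0.133048000000088*g^3 + 456.656652*g^2 - 241.941654*g + 59.542236)/(71.991296*g^6 - 115.255296*g^5 + 38.143872*g^4 + 13.993992*g^3 - 4.12614*g^2 - 1.34865*g - 0.091125)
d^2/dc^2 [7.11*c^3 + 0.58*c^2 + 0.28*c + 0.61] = 42.66*c + 1.16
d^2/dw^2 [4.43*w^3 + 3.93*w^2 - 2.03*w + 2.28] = 26.58*w + 7.86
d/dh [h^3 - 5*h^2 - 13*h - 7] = 3*h^2 - 10*h - 13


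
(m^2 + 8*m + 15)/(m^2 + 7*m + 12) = (m + 5)/(m + 4)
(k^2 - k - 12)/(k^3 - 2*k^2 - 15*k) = (k - 4)/(k*(k - 5))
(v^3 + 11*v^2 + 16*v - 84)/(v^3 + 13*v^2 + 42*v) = (v - 2)/v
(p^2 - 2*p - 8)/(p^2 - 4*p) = (p + 2)/p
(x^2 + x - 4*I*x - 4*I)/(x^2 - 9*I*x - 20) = (x + 1)/(x - 5*I)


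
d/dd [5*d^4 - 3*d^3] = d^2*(20*d - 9)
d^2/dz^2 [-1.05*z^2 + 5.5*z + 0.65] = -2.10000000000000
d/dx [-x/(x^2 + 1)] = (x^2 - 1)/(x^2 + 1)^2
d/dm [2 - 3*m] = -3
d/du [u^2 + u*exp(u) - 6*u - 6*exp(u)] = u*exp(u) + 2*u - 5*exp(u) - 6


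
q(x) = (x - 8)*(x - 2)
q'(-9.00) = -28.00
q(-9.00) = 187.00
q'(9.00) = 8.00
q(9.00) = 7.00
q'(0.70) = -8.60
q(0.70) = 9.49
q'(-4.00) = -18.00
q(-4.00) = 72.00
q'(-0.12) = -10.24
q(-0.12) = 17.21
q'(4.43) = -1.14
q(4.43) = -8.68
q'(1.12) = -7.76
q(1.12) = 6.05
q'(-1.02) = -12.04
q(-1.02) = 27.24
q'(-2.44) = -14.88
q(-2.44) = 46.35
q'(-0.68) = -11.36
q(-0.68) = 23.26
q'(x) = 2*x - 10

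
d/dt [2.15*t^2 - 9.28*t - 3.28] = 4.3*t - 9.28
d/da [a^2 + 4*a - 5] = 2*a + 4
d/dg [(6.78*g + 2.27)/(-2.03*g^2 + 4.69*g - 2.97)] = (13.7634*g^2 + 9.2162*g - 30.7829)/(4.1209*g^4 - 19.0414*g^3 + 34.0543*g^2 - 27.8586*g + 8.8209)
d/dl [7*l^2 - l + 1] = 14*l - 1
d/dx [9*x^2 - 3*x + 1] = 18*x - 3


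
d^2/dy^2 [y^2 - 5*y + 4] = 2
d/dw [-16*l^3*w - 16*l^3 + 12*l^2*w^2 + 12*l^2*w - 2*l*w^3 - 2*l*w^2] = 2*l*(-8*l^2 + 12*l*w + 6*l - 3*w^2 - 2*w)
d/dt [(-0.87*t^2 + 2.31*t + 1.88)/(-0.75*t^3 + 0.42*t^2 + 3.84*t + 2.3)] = (-0.6525*t^4 + 3.465*t^3 - 0.0809999999999995*t^2 - 5.5812*t - 1.9062)/(0.5625*t^6 - 0.63*t^5 - 5.5836*t^4 - 0.2244*t^3 + 16.6776*t^2 + 17.664*t + 5.29)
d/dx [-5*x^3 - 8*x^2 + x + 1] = -15*x^2 - 16*x + 1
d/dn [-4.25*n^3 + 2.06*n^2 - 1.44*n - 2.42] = -12.75*n^2 + 4.12*n - 1.44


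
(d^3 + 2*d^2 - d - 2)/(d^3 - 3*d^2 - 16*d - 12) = (d - 1)/(d - 6)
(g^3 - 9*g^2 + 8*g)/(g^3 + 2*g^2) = (g^2 - 9*g + 8)/(g*(g + 2))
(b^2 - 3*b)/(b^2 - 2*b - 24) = b*(3 - b)/(-b^2 + 2*b + 24)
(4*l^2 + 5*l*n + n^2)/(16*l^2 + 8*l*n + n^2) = (l + n)/(4*l + n)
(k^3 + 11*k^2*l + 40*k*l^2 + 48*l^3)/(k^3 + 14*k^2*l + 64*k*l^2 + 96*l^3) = (k + 3*l)/(k + 6*l)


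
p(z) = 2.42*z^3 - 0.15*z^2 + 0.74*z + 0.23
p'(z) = 7.26*z^2 - 0.3*z + 0.74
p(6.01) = 524.60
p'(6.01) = 261.17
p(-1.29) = -6.17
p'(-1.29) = 13.21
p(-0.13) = 0.13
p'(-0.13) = 0.90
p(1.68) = 12.52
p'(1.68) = 20.73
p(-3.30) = -90.81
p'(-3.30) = 80.79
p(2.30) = 30.58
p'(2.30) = 38.46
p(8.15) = 1306.35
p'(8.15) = 480.52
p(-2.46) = -38.52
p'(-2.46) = 45.41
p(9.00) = 1758.92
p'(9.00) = 586.10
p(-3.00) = -68.68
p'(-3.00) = 66.98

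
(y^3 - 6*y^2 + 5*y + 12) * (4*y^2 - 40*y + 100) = 4*y^5 - 64*y^4 + 360*y^3 - 752*y^2 + 20*y + 1200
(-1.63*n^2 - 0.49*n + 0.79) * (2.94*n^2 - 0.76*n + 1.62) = -4.7922*n^4 - 0.2018*n^3 + 0.0543999999999999*n^2 - 1.3942*n + 1.2798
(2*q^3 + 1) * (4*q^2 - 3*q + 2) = 8*q^5 - 6*q^4 + 4*q^3 + 4*q^2 - 3*q + 2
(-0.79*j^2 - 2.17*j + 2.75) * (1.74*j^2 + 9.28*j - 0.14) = -1.3746*j^4 - 11.107*j^3 - 15.242*j^2 + 25.8238*j - 0.385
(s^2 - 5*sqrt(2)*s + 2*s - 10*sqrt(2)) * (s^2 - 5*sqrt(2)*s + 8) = s^4 - 10*sqrt(2)*s^3 + 2*s^3 - 20*sqrt(2)*s^2 + 58*s^2 - 40*sqrt(2)*s + 116*s - 80*sqrt(2)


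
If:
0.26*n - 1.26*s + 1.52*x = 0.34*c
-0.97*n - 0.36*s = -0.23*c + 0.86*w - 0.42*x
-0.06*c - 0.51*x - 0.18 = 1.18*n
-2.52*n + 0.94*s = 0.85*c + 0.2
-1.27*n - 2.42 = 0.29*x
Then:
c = 12.21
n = -3.17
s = 2.75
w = 8.41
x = 5.55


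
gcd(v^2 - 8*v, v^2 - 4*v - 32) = v - 8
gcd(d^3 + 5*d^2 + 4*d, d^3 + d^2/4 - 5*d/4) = d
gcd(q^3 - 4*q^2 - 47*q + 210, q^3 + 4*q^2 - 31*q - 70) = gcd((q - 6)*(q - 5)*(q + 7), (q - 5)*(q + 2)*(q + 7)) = q^2 + 2*q - 35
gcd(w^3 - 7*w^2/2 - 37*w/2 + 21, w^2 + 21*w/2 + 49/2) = w + 7/2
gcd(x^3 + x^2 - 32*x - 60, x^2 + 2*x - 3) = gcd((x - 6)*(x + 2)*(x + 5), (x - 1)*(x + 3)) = 1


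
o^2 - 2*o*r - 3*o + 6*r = (o - 3)*(o - 2*r)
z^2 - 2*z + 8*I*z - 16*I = (z - 2)*(z + 8*I)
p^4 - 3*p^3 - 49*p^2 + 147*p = p*(p - 7)*(p - 3)*(p + 7)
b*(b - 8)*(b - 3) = b^3 - 11*b^2 + 24*b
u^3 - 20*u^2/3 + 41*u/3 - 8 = (u - 3)*(u - 8/3)*(u - 1)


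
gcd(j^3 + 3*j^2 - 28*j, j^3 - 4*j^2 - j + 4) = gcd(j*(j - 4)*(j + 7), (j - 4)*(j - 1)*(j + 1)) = j - 4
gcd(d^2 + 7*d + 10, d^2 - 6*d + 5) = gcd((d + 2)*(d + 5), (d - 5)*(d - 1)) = 1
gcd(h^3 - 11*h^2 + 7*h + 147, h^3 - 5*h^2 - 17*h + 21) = h^2 - 4*h - 21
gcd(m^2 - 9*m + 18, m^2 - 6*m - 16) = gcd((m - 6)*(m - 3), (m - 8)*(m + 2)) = 1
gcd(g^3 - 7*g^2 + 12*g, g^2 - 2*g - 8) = g - 4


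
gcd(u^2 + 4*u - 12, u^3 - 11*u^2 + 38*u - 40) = u - 2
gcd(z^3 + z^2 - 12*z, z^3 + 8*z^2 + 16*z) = z^2 + 4*z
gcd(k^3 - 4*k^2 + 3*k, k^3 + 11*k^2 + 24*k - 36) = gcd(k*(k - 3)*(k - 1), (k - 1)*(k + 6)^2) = k - 1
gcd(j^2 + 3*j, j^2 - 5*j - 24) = j + 3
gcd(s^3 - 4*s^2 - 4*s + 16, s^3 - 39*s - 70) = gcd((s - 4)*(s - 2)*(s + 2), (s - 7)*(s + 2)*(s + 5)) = s + 2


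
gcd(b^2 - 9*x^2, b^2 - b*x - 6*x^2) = -b + 3*x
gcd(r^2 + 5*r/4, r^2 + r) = r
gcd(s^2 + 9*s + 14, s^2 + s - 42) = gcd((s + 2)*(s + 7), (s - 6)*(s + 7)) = s + 7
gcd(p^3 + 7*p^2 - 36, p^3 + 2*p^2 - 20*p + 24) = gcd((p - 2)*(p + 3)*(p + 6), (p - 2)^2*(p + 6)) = p^2 + 4*p - 12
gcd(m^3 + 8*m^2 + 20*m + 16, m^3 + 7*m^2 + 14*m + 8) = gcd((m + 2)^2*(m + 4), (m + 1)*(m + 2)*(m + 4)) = m^2 + 6*m + 8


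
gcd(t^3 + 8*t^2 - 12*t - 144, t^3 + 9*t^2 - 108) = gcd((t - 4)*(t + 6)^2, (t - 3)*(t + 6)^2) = t^2 + 12*t + 36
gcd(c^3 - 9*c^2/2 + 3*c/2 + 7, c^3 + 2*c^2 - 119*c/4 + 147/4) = c - 7/2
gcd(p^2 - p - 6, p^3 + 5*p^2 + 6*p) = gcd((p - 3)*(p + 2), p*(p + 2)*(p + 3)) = p + 2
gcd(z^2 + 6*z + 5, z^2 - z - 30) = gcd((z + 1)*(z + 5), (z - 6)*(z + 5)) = z + 5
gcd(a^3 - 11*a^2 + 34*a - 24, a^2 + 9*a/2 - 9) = 1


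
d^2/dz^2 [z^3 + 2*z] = 6*z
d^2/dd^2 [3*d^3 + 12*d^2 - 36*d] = 18*d + 24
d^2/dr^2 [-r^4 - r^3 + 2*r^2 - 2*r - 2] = -12*r^2 - 6*r + 4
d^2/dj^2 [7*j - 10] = 0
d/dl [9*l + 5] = 9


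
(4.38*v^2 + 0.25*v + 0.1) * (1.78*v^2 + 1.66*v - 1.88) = 7.7964*v^4 + 7.7158*v^3 - 7.6414*v^2 - 0.304*v - 0.188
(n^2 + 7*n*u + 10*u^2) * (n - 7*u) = n^3 - 39*n*u^2 - 70*u^3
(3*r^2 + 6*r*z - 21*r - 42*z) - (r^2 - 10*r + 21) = 2*r^2 + 6*r*z - 11*r - 42*z - 21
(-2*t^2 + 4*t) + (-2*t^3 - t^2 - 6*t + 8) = -2*t^3 - 3*t^2 - 2*t + 8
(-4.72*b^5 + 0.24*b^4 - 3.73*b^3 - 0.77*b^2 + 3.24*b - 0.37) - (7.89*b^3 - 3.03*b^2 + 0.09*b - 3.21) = -4.72*b^5 + 0.24*b^4 - 11.62*b^3 + 2.26*b^2 + 3.15*b + 2.84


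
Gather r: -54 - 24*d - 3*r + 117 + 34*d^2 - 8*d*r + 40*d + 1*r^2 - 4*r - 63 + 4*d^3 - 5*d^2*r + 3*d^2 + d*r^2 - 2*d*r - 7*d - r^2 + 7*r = 4*d^3 + 37*d^2 + d*r^2 + 9*d + r*(-5*d^2 - 10*d)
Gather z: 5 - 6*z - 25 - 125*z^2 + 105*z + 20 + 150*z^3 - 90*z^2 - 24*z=150*z^3 - 215*z^2 + 75*z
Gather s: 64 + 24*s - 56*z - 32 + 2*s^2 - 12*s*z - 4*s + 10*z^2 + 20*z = 2*s^2 + s*(20 - 12*z) + 10*z^2 - 36*z + 32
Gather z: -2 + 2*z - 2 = 2*z - 4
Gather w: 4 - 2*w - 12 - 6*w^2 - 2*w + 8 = -6*w^2 - 4*w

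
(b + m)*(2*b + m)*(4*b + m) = 8*b^3 + 14*b^2*m + 7*b*m^2 + m^3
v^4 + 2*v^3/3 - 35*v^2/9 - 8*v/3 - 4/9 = (v - 2)*(v + 1/3)^2*(v + 2)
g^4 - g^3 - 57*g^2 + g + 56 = (g - 8)*(g - 1)*(g + 1)*(g + 7)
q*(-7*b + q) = -7*b*q + q^2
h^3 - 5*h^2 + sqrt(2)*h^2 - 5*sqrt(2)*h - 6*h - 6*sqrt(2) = (h - 6)*(h + 1)*(h + sqrt(2))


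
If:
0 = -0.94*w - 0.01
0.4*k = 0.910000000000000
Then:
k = 2.28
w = -0.01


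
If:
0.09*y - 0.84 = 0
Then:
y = 9.33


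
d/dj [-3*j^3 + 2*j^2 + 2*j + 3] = -9*j^2 + 4*j + 2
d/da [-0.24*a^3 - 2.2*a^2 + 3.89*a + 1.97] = -0.72*a^2 - 4.4*a + 3.89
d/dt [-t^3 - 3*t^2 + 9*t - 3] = -3*t^2 - 6*t + 9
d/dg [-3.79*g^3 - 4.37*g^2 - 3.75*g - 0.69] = -11.37*g^2 - 8.74*g - 3.75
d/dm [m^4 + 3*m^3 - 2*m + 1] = 4*m^3 + 9*m^2 - 2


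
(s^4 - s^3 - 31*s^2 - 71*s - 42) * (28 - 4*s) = -4*s^5 + 32*s^4 + 96*s^3 - 584*s^2 - 1820*s - 1176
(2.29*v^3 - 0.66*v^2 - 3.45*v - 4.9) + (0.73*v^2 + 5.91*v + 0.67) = 2.29*v^3 + 0.07*v^2 + 2.46*v - 4.23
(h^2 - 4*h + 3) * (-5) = -5*h^2 + 20*h - 15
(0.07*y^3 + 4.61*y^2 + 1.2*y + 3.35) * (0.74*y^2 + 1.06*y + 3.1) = 0.0518*y^5 + 3.4856*y^4 + 5.9916*y^3 + 18.042*y^2 + 7.271*y + 10.385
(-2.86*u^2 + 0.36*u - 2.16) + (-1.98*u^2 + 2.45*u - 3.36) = -4.84*u^2 + 2.81*u - 5.52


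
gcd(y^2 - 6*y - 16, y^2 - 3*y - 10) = y + 2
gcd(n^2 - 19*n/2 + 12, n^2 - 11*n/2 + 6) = n - 3/2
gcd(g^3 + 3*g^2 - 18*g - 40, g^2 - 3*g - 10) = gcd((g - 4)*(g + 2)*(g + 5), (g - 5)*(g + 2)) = g + 2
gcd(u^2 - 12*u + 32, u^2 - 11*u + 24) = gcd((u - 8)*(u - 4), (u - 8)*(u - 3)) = u - 8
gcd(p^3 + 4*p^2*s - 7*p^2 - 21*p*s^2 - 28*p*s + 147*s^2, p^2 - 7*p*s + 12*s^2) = p - 3*s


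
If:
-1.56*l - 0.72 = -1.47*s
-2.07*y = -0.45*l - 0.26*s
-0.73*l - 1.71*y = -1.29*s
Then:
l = -13.40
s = -13.73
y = -4.64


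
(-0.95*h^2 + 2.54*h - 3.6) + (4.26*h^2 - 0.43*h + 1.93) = 3.31*h^2 + 2.11*h - 1.67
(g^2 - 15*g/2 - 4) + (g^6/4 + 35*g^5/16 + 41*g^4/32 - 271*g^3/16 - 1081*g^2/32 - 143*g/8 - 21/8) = g^6/4 + 35*g^5/16 + 41*g^4/32 - 271*g^3/16 - 1049*g^2/32 - 203*g/8 - 53/8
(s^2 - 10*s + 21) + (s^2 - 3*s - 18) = 2*s^2 - 13*s + 3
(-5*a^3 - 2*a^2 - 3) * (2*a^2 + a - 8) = -10*a^5 - 9*a^4 + 38*a^3 + 10*a^2 - 3*a + 24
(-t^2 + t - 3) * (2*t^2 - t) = -2*t^4 + 3*t^3 - 7*t^2 + 3*t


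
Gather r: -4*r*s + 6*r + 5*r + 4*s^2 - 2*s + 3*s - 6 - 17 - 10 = r*(11 - 4*s) + 4*s^2 + s - 33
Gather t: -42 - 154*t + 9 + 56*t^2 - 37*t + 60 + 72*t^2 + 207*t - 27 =128*t^2 + 16*t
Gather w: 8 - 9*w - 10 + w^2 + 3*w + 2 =w^2 - 6*w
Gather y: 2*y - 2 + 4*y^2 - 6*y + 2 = 4*y^2 - 4*y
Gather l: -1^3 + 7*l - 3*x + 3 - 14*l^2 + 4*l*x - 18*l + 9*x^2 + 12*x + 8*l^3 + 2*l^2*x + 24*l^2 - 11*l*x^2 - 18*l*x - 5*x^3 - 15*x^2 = 8*l^3 + l^2*(2*x + 10) + l*(-11*x^2 - 14*x - 11) - 5*x^3 - 6*x^2 + 9*x + 2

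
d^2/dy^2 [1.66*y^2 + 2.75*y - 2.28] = 3.32000000000000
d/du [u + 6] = 1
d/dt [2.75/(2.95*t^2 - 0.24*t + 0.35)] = (0.66 - 16.225*t)/(2.95*t^2 - 0.24*t + 0.35)^2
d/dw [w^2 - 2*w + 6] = 2*w - 2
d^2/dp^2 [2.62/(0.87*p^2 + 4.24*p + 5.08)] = (-3.966156*p^2 - 19.329312*p + 2.62*(1.74*p + 4.24)*(3.48*p + 8.48) - 23.158704)/(0.87*p^2 + 4.24*p + 5.08)^3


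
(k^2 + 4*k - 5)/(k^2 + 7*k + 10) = (k - 1)/(k + 2)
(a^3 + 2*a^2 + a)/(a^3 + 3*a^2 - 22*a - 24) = a*(a + 1)/(a^2 + 2*a - 24)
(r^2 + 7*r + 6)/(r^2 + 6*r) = (r + 1)/r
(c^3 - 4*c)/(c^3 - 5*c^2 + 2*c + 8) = c*(c + 2)/(c^2 - 3*c - 4)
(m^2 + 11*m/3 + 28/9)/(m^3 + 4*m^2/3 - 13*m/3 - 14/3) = (m + 4/3)/(m^2 - m - 2)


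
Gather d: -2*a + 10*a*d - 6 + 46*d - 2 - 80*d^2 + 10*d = -2*a - 80*d^2 + d*(10*a + 56) - 8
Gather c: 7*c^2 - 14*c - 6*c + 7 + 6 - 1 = 7*c^2 - 20*c + 12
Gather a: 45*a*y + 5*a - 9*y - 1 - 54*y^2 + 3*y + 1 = a*(45*y + 5) - 54*y^2 - 6*y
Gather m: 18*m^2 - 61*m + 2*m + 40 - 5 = 18*m^2 - 59*m + 35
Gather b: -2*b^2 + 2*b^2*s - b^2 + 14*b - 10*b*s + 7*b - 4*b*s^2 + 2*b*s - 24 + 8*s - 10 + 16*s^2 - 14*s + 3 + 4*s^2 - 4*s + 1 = b^2*(2*s - 3) + b*(-4*s^2 - 8*s + 21) + 20*s^2 - 10*s - 30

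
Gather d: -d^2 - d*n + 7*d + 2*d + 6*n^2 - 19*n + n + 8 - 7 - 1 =-d^2 + d*(9 - n) + 6*n^2 - 18*n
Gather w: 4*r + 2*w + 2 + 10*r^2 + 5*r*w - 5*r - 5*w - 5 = 10*r^2 - r + w*(5*r - 3) - 3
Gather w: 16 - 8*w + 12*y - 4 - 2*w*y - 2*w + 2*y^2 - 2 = w*(-2*y - 10) + 2*y^2 + 12*y + 10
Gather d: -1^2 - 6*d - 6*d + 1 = -12*d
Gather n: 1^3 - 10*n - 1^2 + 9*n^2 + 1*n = 9*n^2 - 9*n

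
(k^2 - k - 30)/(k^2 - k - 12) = (-k^2 + k + 30)/(-k^2 + k + 12)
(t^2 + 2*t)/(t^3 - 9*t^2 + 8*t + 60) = t/(t^2 - 11*t + 30)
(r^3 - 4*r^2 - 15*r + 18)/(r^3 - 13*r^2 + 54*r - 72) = (r^2 + 2*r - 3)/(r^2 - 7*r + 12)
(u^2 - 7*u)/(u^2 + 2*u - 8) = u*(u - 7)/(u^2 + 2*u - 8)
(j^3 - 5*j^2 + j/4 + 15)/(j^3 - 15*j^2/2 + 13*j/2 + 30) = (j - 5/2)/(j - 5)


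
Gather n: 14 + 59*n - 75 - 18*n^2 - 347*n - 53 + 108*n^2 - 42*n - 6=90*n^2 - 330*n - 120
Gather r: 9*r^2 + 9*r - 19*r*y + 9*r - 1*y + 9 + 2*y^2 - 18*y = 9*r^2 + r*(18 - 19*y) + 2*y^2 - 19*y + 9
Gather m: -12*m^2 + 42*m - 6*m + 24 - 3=-12*m^2 + 36*m + 21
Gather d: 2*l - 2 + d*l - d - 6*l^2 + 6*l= d*(l - 1) - 6*l^2 + 8*l - 2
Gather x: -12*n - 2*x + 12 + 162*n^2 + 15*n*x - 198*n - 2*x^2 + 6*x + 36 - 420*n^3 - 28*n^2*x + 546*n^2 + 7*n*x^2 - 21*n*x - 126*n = -420*n^3 + 708*n^2 - 336*n + x^2*(7*n - 2) + x*(-28*n^2 - 6*n + 4) + 48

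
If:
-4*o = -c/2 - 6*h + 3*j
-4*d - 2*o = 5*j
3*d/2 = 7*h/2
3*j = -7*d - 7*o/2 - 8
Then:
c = 74*o/7 + 2784/161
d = -o/2 - 40/23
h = -3*o/14 - 120/161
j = 32/23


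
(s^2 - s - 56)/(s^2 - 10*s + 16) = (s + 7)/(s - 2)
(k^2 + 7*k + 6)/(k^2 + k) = (k + 6)/k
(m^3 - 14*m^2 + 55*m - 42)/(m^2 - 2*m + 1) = (m^2 - 13*m + 42)/(m - 1)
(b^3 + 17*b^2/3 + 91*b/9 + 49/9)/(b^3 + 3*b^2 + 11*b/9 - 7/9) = (3*b + 7)/(3*b - 1)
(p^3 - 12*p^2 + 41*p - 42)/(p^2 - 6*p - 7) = (p^2 - 5*p + 6)/(p + 1)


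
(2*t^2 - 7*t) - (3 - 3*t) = 2*t^2 - 4*t - 3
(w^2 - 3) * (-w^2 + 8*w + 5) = -w^4 + 8*w^3 + 8*w^2 - 24*w - 15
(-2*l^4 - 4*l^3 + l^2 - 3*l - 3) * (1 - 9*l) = 18*l^5 + 34*l^4 - 13*l^3 + 28*l^2 + 24*l - 3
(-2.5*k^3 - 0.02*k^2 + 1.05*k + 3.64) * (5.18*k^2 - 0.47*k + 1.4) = -12.95*k^5 + 1.0714*k^4 + 1.9484*k^3 + 18.3337*k^2 - 0.2408*k + 5.096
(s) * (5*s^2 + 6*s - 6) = 5*s^3 + 6*s^2 - 6*s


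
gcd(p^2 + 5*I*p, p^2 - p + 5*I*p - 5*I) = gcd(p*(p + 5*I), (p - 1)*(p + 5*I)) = p + 5*I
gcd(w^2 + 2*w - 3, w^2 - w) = w - 1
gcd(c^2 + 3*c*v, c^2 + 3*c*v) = c^2 + 3*c*v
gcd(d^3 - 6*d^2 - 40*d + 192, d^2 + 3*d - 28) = d - 4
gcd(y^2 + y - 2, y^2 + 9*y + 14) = y + 2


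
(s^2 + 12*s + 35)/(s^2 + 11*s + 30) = (s + 7)/(s + 6)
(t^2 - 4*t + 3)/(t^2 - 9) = (t - 1)/(t + 3)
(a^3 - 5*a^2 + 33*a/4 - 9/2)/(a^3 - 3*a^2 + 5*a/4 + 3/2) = (2*a - 3)/(2*a + 1)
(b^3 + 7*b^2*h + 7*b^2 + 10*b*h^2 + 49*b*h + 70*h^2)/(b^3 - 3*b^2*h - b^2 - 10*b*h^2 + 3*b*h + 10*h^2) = (b^2 + 5*b*h + 7*b + 35*h)/(b^2 - 5*b*h - b + 5*h)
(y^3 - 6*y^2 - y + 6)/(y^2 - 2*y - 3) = (y^2 - 7*y + 6)/(y - 3)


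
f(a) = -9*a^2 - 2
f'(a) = -18*a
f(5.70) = -294.41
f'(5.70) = -102.60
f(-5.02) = -228.80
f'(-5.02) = 90.36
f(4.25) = -164.56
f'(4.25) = -76.50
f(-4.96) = -223.41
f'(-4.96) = 89.28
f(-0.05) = -2.02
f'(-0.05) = 0.90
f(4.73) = -203.36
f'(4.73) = -85.14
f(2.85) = -75.10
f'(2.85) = -51.30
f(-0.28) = -2.71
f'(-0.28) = 5.04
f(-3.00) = -83.00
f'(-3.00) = 54.00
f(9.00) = -731.00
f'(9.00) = -162.00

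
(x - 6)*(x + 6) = x^2 - 36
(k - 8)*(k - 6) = k^2 - 14*k + 48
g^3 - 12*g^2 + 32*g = g*(g - 8)*(g - 4)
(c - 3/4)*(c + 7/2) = c^2 + 11*c/4 - 21/8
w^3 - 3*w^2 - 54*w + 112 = (w - 8)*(w - 2)*(w + 7)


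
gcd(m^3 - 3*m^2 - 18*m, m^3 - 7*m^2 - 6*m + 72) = m^2 - 3*m - 18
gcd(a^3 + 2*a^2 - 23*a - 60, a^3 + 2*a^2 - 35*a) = a - 5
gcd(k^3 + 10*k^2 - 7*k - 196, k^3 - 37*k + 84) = k^2 + 3*k - 28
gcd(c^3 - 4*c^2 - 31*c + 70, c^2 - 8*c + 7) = c - 7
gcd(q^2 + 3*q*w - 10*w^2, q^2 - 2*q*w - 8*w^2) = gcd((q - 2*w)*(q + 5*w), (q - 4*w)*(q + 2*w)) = 1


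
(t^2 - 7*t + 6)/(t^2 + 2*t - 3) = (t - 6)/(t + 3)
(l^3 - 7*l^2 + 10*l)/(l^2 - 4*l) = (l^2 - 7*l + 10)/(l - 4)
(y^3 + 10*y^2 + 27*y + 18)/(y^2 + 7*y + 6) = y + 3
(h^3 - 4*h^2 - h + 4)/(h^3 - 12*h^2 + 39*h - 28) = (h + 1)/(h - 7)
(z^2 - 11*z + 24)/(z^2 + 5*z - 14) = (z^2 - 11*z + 24)/(z^2 + 5*z - 14)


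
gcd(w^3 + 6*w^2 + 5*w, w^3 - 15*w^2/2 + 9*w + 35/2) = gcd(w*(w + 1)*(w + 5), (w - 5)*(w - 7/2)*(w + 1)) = w + 1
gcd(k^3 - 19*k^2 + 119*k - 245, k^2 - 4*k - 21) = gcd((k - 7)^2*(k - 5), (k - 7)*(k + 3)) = k - 7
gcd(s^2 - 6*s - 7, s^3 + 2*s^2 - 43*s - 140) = s - 7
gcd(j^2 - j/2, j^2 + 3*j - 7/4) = j - 1/2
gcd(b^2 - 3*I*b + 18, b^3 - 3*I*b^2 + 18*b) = b^2 - 3*I*b + 18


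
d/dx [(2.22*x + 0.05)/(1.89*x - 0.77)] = (1.389003 - 3.409371*x)/(1.89*x - 0.77)^3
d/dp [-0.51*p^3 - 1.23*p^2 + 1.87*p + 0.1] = -1.53*p^2 - 2.46*p + 1.87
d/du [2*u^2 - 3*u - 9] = 4*u - 3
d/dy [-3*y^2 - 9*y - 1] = -6*y - 9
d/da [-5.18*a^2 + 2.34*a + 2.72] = 2.34 - 10.36*a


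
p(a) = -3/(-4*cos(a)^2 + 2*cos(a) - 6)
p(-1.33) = 0.52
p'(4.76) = 0.14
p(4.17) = 0.37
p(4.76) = 0.51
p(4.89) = 0.52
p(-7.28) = 0.49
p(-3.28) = 0.25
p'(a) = -3*(-8*sin(a)*cos(a) + 2*sin(a))/(-4*cos(a)^2 + 2*cos(a) - 6)^2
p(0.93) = 0.48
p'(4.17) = 0.24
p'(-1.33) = 0.01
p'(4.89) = 0.05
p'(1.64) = -0.20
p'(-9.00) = 0.09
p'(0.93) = 0.17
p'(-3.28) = -0.03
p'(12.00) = -0.15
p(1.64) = 0.49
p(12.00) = 0.42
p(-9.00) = 0.27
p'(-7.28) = -0.16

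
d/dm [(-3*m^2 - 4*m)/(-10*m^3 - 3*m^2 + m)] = 5*(-6*m^2 - 16*m - 3)/(100*m^4 + 60*m^3 - 11*m^2 - 6*m + 1)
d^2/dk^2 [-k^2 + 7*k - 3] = -2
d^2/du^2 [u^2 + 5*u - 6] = 2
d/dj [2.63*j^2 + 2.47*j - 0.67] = 5.26*j + 2.47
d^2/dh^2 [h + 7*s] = 0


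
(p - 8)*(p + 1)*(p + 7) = p^3 - 57*p - 56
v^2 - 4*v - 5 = (v - 5)*(v + 1)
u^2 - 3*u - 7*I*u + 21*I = (u - 3)*(u - 7*I)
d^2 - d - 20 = (d - 5)*(d + 4)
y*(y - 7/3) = y^2 - 7*y/3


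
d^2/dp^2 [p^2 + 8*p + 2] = 2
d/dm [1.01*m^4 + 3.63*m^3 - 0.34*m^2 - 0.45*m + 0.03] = 4.04*m^3 + 10.89*m^2 - 0.68*m - 0.45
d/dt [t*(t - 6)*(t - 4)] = 3*t^2 - 20*t + 24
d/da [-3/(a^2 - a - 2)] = 3*(2*a - 1)/(-a^2 + a + 2)^2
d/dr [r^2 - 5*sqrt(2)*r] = 2*r - 5*sqrt(2)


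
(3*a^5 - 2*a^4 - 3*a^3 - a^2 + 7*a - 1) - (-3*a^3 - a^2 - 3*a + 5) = 3*a^5 - 2*a^4 + 10*a - 6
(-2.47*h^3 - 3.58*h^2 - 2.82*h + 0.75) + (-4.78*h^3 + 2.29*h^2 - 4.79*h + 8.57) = -7.25*h^3 - 1.29*h^2 - 7.61*h + 9.32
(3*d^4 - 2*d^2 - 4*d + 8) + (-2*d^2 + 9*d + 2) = 3*d^4 - 4*d^2 + 5*d + 10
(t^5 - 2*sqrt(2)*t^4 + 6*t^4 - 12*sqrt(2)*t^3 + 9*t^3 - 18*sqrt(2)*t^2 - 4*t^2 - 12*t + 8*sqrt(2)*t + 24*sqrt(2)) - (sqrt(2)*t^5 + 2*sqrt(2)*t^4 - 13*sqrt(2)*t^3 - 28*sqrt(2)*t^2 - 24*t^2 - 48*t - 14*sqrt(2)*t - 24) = -sqrt(2)*t^5 + t^5 - 4*sqrt(2)*t^4 + 6*t^4 + sqrt(2)*t^3 + 9*t^3 + 10*sqrt(2)*t^2 + 20*t^2 + 22*sqrt(2)*t + 36*t + 24 + 24*sqrt(2)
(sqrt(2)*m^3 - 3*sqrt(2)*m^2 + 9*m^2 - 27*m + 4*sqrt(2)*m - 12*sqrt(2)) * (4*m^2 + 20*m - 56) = 4*sqrt(2)*m^5 + 8*sqrt(2)*m^4 + 36*m^4 - 100*sqrt(2)*m^3 + 72*m^3 - 1044*m^2 + 200*sqrt(2)*m^2 - 464*sqrt(2)*m + 1512*m + 672*sqrt(2)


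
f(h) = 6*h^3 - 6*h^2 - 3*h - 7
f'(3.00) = 123.00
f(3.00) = 92.00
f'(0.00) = -3.00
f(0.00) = -7.00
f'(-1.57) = 60.21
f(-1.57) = -40.30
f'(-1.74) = 72.38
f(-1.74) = -51.55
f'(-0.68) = 13.48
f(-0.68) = -9.62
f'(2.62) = 89.12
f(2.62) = 51.86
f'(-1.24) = 39.56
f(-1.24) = -23.95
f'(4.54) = 313.53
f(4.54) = 417.17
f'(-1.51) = 56.16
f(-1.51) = -36.81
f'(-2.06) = 98.10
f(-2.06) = -78.73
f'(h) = 18*h^2 - 12*h - 3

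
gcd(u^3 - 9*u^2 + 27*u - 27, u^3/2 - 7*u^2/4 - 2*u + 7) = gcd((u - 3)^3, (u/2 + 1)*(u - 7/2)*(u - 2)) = 1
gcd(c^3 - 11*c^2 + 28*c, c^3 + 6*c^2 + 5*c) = c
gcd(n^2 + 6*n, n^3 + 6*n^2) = n^2 + 6*n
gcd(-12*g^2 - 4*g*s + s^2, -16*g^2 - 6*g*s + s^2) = 2*g + s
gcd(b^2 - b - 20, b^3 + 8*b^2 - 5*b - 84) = b + 4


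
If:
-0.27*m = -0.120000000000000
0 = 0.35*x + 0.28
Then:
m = 0.44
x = -0.80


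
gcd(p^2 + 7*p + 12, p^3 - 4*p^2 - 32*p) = p + 4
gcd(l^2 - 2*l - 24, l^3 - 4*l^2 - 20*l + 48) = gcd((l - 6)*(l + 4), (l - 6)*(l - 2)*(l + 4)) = l^2 - 2*l - 24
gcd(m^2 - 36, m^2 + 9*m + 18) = m + 6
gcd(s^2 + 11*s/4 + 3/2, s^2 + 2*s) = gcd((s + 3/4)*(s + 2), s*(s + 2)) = s + 2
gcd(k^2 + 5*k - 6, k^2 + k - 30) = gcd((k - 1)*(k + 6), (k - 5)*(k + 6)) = k + 6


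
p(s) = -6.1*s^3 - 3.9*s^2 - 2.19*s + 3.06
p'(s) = -18.3*s^2 - 7.8*s - 2.19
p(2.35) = -102.79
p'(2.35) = -121.58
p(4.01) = -461.77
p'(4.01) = -327.73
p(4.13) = -502.22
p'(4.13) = -346.55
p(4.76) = -753.62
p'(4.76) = -453.95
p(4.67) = -713.49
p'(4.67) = -437.72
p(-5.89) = 1127.11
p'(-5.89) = -591.11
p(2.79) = -165.89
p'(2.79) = -166.40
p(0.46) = 0.63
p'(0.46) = -9.65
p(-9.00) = 4153.77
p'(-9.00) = -1414.29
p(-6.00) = 1193.40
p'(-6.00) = -614.19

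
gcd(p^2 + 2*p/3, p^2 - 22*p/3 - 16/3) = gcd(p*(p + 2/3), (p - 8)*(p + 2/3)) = p + 2/3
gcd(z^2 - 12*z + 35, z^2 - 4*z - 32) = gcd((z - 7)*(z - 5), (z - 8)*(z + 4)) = 1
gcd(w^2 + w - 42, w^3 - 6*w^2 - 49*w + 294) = w^2 + w - 42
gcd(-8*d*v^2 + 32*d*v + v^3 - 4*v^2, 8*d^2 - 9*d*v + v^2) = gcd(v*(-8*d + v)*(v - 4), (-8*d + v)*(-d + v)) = -8*d + v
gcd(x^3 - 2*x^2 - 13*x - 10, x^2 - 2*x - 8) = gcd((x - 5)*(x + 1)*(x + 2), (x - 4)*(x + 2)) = x + 2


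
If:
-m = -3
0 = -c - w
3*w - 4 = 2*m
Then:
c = -10/3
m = 3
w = 10/3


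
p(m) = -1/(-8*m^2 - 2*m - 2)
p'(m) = -(16*m + 2)/(-8*m^2 - 2*m - 2)^2 = (-8*m - 1)/(2*(4*m^2 + m + 1)^2)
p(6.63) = 0.00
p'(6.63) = -0.00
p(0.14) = 0.41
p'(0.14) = -0.71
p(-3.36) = 0.01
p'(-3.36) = 0.01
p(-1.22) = 0.09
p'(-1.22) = 0.13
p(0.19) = 0.37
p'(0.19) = -0.71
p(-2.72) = 0.02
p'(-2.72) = 0.01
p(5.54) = 0.00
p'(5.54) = -0.00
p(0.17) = 0.39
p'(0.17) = -0.71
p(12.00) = 0.00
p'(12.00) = 0.00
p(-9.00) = 0.00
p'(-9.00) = 0.00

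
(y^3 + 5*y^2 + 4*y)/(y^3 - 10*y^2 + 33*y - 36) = y*(y^2 + 5*y + 4)/(y^3 - 10*y^2 + 33*y - 36)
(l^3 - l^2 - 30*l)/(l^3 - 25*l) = (l - 6)/(l - 5)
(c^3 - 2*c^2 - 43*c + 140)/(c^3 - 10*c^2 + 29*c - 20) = (c + 7)/(c - 1)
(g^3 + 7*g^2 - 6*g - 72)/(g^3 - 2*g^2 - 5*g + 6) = (g^2 + 10*g + 24)/(g^2 + g - 2)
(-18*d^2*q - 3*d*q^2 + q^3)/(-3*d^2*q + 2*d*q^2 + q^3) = (-6*d + q)/(-d + q)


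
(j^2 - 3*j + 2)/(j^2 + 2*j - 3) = (j - 2)/(j + 3)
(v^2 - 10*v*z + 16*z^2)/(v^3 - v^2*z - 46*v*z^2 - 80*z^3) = (v - 2*z)/(v^2 + 7*v*z + 10*z^2)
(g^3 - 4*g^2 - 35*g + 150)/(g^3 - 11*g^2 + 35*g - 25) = (g + 6)/(g - 1)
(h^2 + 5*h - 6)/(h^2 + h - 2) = (h + 6)/(h + 2)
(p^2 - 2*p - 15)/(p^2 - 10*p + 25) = (p + 3)/(p - 5)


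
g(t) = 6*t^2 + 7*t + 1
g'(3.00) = 43.00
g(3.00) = 76.00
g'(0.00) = 7.00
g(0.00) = 1.00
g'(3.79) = 52.48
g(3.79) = 113.71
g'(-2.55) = -23.60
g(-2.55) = 22.16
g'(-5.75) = -62.00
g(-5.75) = 159.12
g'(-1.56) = -11.72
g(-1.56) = 4.68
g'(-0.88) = -3.56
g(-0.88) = -0.51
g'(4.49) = 60.88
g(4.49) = 153.39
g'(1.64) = 26.68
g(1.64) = 28.62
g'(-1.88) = -15.56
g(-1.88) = 9.05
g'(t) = 12*t + 7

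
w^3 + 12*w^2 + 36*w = w*(w + 6)^2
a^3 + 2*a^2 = a^2*(a + 2)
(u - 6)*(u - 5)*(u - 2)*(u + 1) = u^4 - 12*u^3 + 39*u^2 - 8*u - 60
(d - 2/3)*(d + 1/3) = d^2 - d/3 - 2/9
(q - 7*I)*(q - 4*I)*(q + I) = q^3 - 10*I*q^2 - 17*q - 28*I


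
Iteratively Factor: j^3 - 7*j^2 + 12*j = (j - 3)*(j^2 - 4*j) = (j - 4)*(j - 3)*(j)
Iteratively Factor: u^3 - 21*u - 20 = (u + 4)*(u^2 - 4*u - 5) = (u - 5)*(u + 4)*(u + 1)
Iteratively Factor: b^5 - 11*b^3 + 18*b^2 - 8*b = (b - 2)*(b^4 + 2*b^3 - 7*b^2 + 4*b) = (b - 2)*(b + 4)*(b^3 - 2*b^2 + b) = b*(b - 2)*(b + 4)*(b^2 - 2*b + 1) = b*(b - 2)*(b - 1)*(b + 4)*(b - 1)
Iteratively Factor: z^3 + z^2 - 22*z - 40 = (z + 2)*(z^2 - z - 20) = (z + 2)*(z + 4)*(z - 5)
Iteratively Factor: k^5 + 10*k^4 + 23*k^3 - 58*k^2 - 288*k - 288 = (k + 3)*(k^4 + 7*k^3 + 2*k^2 - 64*k - 96) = (k + 2)*(k + 3)*(k^3 + 5*k^2 - 8*k - 48) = (k + 2)*(k + 3)*(k + 4)*(k^2 + k - 12) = (k + 2)*(k + 3)*(k + 4)^2*(k - 3)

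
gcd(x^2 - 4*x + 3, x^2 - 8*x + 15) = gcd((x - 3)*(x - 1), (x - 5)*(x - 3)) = x - 3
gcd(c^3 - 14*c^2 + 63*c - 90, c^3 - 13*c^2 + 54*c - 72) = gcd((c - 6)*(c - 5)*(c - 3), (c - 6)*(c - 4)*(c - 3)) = c^2 - 9*c + 18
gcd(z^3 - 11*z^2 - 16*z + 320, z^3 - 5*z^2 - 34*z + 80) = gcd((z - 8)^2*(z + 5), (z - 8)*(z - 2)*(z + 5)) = z^2 - 3*z - 40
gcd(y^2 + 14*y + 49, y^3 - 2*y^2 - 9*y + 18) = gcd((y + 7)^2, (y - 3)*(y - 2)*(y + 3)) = 1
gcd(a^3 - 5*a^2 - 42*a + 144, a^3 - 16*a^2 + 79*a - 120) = a^2 - 11*a + 24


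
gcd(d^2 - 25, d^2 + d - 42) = 1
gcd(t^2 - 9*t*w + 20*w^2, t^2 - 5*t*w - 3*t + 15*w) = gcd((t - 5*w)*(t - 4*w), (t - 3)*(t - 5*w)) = t - 5*w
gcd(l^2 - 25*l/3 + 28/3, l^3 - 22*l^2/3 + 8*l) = l - 4/3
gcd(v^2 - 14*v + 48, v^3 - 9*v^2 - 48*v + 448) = v - 8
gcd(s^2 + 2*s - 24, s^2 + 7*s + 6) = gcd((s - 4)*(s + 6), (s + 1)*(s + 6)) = s + 6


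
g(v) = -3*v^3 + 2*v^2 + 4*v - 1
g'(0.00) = 4.00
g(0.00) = -1.00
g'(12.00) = -1244.00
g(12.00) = -4849.00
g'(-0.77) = -4.42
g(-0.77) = -1.52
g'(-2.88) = -82.17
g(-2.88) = 75.73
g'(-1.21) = -14.02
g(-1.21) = 2.40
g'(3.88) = -115.97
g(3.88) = -130.60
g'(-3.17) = -99.12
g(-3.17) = 101.98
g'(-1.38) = -18.66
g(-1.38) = 5.17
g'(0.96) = -0.45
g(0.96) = 2.03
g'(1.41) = -8.25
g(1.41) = 0.21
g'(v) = -9*v^2 + 4*v + 4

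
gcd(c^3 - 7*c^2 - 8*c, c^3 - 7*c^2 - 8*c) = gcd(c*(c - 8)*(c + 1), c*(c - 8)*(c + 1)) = c^3 - 7*c^2 - 8*c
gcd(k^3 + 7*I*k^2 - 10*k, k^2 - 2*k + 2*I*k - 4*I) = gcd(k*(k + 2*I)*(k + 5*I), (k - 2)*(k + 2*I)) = k + 2*I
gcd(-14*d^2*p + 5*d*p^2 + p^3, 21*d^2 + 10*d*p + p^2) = 7*d + p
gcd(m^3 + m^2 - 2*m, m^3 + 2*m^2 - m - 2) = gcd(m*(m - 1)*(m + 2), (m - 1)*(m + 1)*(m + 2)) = m^2 + m - 2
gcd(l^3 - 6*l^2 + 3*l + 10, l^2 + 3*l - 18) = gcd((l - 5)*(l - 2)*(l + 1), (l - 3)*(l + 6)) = 1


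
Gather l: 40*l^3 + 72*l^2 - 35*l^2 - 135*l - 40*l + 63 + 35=40*l^3 + 37*l^2 - 175*l + 98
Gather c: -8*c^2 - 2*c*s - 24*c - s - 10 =-8*c^2 + c*(-2*s - 24) - s - 10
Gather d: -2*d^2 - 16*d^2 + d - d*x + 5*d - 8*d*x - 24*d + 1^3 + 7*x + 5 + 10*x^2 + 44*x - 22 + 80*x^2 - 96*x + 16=-18*d^2 + d*(-9*x - 18) + 90*x^2 - 45*x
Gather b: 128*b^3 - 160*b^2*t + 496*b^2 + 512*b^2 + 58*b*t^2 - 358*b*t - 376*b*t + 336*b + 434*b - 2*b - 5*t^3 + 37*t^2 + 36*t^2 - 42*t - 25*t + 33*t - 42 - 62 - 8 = 128*b^3 + b^2*(1008 - 160*t) + b*(58*t^2 - 734*t + 768) - 5*t^3 + 73*t^2 - 34*t - 112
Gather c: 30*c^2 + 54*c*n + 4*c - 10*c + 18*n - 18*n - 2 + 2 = 30*c^2 + c*(54*n - 6)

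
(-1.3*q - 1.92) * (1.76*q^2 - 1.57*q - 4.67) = -2.288*q^3 - 1.3382*q^2 + 9.0854*q + 8.9664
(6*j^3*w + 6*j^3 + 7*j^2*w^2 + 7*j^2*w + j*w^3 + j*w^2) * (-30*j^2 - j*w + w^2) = -180*j^5*w - 180*j^5 - 216*j^4*w^2 - 216*j^4*w - 31*j^3*w^3 - 31*j^3*w^2 + 6*j^2*w^4 + 6*j^2*w^3 + j*w^5 + j*w^4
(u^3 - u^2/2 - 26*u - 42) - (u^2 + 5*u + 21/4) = u^3 - 3*u^2/2 - 31*u - 189/4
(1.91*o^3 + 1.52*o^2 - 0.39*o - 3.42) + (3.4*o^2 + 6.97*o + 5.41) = 1.91*o^3 + 4.92*o^2 + 6.58*o + 1.99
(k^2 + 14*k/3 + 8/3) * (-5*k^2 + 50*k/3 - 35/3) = -5*k^4 - 20*k^3/3 + 475*k^2/9 - 10*k - 280/9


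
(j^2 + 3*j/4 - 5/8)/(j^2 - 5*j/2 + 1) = (j + 5/4)/(j - 2)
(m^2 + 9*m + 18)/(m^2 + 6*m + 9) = (m + 6)/(m + 3)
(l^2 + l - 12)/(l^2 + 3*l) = (l^2 + l - 12)/(l*(l + 3))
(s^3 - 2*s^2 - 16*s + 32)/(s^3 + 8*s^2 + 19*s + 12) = (s^2 - 6*s + 8)/(s^2 + 4*s + 3)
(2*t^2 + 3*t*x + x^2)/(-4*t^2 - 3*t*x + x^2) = (2*t + x)/(-4*t + x)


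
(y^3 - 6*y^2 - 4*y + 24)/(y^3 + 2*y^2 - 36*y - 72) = (y - 2)/(y + 6)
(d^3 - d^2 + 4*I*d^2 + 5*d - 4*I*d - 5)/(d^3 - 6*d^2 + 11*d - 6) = (d^2 + 4*I*d + 5)/(d^2 - 5*d + 6)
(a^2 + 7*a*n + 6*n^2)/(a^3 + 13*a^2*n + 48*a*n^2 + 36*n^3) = 1/(a + 6*n)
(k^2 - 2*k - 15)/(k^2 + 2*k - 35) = (k + 3)/(k + 7)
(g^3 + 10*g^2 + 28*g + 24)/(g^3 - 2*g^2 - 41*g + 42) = (g^2 + 4*g + 4)/(g^2 - 8*g + 7)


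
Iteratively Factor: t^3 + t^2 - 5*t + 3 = (t - 1)*(t^2 + 2*t - 3) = (t - 1)*(t + 3)*(t - 1)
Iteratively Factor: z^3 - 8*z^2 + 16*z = (z)*(z^2 - 8*z + 16) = z*(z - 4)*(z - 4)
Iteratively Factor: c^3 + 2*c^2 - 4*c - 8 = (c - 2)*(c^2 + 4*c + 4) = (c - 2)*(c + 2)*(c + 2)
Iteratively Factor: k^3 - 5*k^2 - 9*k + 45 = (k - 5)*(k^2 - 9) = (k - 5)*(k + 3)*(k - 3)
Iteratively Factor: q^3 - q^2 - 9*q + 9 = (q - 3)*(q^2 + 2*q - 3) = (q - 3)*(q - 1)*(q + 3)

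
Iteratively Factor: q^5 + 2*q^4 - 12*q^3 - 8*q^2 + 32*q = (q - 2)*(q^4 + 4*q^3 - 4*q^2 - 16*q) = q*(q - 2)*(q^3 + 4*q^2 - 4*q - 16) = q*(q - 2)*(q + 4)*(q^2 - 4) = q*(q - 2)*(q + 2)*(q + 4)*(q - 2)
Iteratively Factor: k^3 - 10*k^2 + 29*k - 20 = (k - 5)*(k^2 - 5*k + 4) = (k - 5)*(k - 4)*(k - 1)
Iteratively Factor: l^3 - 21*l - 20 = (l + 4)*(l^2 - 4*l - 5) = (l - 5)*(l + 4)*(l + 1)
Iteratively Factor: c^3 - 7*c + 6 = (c - 2)*(c^2 + 2*c - 3) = (c - 2)*(c + 3)*(c - 1)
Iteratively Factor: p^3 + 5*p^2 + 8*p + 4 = (p + 2)*(p^2 + 3*p + 2) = (p + 2)^2*(p + 1)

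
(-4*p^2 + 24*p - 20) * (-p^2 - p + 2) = 4*p^4 - 20*p^3 - 12*p^2 + 68*p - 40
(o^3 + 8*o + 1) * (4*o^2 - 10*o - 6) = 4*o^5 - 10*o^4 + 26*o^3 - 76*o^2 - 58*o - 6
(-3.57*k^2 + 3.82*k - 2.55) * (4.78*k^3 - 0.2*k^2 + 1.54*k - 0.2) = -17.0646*k^5 + 18.9736*k^4 - 18.4508*k^3 + 7.1068*k^2 - 4.691*k + 0.51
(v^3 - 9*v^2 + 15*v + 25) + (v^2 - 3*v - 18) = v^3 - 8*v^2 + 12*v + 7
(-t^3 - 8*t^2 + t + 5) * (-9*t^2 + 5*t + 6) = 9*t^5 + 67*t^4 - 55*t^3 - 88*t^2 + 31*t + 30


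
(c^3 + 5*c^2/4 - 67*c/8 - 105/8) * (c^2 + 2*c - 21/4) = c^5 + 13*c^4/4 - 89*c^3/8 - 583*c^2/16 + 567*c/32 + 2205/32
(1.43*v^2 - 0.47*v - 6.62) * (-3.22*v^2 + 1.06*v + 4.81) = -4.6046*v^4 + 3.0292*v^3 + 27.6965*v^2 - 9.2779*v - 31.8422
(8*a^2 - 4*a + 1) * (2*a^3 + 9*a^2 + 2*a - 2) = 16*a^5 + 64*a^4 - 18*a^3 - 15*a^2 + 10*a - 2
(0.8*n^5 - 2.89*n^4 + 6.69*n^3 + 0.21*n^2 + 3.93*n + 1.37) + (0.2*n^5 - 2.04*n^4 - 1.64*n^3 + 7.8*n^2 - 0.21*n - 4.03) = 1.0*n^5 - 4.93*n^4 + 5.05*n^3 + 8.01*n^2 + 3.72*n - 2.66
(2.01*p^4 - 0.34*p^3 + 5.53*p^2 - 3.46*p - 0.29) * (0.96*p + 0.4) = 1.9296*p^5 + 0.4776*p^4 + 5.1728*p^3 - 1.1096*p^2 - 1.6624*p - 0.116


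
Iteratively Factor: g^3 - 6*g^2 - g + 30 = (g - 5)*(g^2 - g - 6) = (g - 5)*(g + 2)*(g - 3)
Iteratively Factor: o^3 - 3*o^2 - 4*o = (o)*(o^2 - 3*o - 4) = o*(o + 1)*(o - 4)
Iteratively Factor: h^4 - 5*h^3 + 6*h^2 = (h)*(h^3 - 5*h^2 + 6*h) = h^2*(h^2 - 5*h + 6) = h^2*(h - 3)*(h - 2)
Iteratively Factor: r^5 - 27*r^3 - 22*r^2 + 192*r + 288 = (r + 3)*(r^4 - 3*r^3 - 18*r^2 + 32*r + 96) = (r + 3)^2*(r^3 - 6*r^2 + 32) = (r - 4)*(r + 3)^2*(r^2 - 2*r - 8) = (r - 4)^2*(r + 3)^2*(r + 2)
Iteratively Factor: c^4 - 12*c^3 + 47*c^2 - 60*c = (c)*(c^3 - 12*c^2 + 47*c - 60) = c*(c - 3)*(c^2 - 9*c + 20) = c*(c - 5)*(c - 3)*(c - 4)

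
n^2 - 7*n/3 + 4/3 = (n - 4/3)*(n - 1)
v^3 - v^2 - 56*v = v*(v - 8)*(v + 7)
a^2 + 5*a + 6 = (a + 2)*(a + 3)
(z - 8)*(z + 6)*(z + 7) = z^3 + 5*z^2 - 62*z - 336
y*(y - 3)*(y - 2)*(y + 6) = y^4 + y^3 - 24*y^2 + 36*y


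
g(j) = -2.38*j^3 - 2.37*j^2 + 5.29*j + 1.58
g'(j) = -7.14*j^2 - 4.74*j + 5.29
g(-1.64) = -2.97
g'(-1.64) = -6.14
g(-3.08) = 32.34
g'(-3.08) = -47.84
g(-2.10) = 2.06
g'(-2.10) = -16.24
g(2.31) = -28.18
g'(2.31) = -43.76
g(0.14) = 2.27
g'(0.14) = 4.49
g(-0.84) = -3.13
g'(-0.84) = 4.23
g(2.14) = -21.28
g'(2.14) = -37.55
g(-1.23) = -4.08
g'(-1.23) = 0.32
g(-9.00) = 1497.02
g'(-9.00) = -530.39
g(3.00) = -68.14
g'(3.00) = -73.19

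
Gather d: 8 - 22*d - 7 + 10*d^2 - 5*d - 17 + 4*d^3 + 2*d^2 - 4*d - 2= 4*d^3 + 12*d^2 - 31*d - 18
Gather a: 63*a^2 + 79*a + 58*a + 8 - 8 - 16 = 63*a^2 + 137*a - 16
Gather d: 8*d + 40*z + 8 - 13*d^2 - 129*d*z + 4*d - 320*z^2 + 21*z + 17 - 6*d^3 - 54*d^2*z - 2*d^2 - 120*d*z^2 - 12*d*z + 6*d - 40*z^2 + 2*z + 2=-6*d^3 + d^2*(-54*z - 15) + d*(-120*z^2 - 141*z + 18) - 360*z^2 + 63*z + 27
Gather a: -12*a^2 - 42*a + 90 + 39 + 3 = -12*a^2 - 42*a + 132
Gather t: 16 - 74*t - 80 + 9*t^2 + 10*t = 9*t^2 - 64*t - 64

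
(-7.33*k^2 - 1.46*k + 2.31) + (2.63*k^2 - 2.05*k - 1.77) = -4.7*k^2 - 3.51*k + 0.54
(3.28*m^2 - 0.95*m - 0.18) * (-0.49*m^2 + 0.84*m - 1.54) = -1.6072*m^4 + 3.2207*m^3 - 5.761*m^2 + 1.3118*m + 0.2772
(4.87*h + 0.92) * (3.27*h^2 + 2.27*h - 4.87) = 15.9249*h^3 + 14.0633*h^2 - 21.6285*h - 4.4804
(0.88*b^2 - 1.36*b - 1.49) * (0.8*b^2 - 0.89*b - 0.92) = 0.704*b^4 - 1.8712*b^3 - 0.7912*b^2 + 2.5773*b + 1.3708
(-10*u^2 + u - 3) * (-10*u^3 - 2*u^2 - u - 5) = 100*u^5 + 10*u^4 + 38*u^3 + 55*u^2 - 2*u + 15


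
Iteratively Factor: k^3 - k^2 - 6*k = (k)*(k^2 - k - 6) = k*(k + 2)*(k - 3)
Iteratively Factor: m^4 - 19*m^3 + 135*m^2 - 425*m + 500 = (m - 5)*(m^3 - 14*m^2 + 65*m - 100) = (m - 5)^2*(m^2 - 9*m + 20) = (m - 5)^3*(m - 4)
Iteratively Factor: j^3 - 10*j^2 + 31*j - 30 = (j - 2)*(j^2 - 8*j + 15) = (j - 3)*(j - 2)*(j - 5)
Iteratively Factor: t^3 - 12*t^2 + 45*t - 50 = (t - 5)*(t^2 - 7*t + 10) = (t - 5)*(t - 2)*(t - 5)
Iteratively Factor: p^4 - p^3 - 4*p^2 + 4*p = (p)*(p^3 - p^2 - 4*p + 4) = p*(p - 1)*(p^2 - 4) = p*(p - 1)*(p + 2)*(p - 2)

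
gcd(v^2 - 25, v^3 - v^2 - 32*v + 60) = v - 5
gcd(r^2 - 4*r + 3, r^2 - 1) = r - 1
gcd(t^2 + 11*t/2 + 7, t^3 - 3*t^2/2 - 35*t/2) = t + 7/2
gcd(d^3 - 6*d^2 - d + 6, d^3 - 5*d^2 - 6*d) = d^2 - 5*d - 6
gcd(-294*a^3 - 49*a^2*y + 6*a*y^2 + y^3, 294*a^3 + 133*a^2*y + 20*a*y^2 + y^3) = 42*a^2 + 13*a*y + y^2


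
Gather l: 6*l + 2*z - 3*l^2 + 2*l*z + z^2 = -3*l^2 + l*(2*z + 6) + z^2 + 2*z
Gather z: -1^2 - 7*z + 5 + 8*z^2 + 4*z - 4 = 8*z^2 - 3*z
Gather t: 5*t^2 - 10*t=5*t^2 - 10*t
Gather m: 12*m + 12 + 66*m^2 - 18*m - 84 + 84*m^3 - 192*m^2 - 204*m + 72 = 84*m^3 - 126*m^2 - 210*m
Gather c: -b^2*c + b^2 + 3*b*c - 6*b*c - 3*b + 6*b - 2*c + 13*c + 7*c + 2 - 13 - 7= b^2 + 3*b + c*(-b^2 - 3*b + 18) - 18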